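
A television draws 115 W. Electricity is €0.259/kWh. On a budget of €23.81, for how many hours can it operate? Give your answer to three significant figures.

Energy budget = €23.81 / €0.259 per kWh = 91.93 kWh = 91,931 Wh
Runtime = 91,931 Wh / 115 W = 799.4 h

799 h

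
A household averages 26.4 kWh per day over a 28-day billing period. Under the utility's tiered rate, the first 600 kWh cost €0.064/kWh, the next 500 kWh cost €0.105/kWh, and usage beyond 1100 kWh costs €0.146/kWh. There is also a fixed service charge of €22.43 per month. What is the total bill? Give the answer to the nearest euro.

€75

Usage = 26.4 kWh/day × 28 days = 739.2 kWh
First 600 kWh × €0.064 = €38.40
Next 139.2 kWh × €0.105 = €14.62
Remaining tier: 0 kWh (not reached)
Energy charge = €53.02; + service €22.43 = €75.45 ≈ €75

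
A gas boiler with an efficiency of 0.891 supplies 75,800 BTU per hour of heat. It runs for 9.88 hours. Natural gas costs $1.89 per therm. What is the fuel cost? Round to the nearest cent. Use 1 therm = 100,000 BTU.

$15.89

Heat delivered = 75,800 BTU/h × 9.88 h = 748,904 BTU
Gas input = 748,904 / 0.891 = 840,521 BTU
= 840,521 / 100,000 = 8.405 therm
Cost = 8.405 × $1.89/therm = $15.89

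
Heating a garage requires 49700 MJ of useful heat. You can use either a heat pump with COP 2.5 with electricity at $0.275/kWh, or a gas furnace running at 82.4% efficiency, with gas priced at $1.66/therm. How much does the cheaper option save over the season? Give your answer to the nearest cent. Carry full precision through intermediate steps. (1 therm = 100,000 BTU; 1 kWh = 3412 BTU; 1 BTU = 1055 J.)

$569.71

Heat load = 49700 MJ = 49,700,000,000 J / 1055 = 47,109,005 BTU
Gas: input = 47,109,005 / 0.824 = 57,171,122 BTU = 571.7 therm → 571.7 × $1.66 = $949.04
Heat pump: 47,109,005 BTU / 3412 = 13,810 kWh heat; / 2.5 = 5,523 kWh in → × $0.275 = $1,518.75
Difference = |$949.04 − $1,518.75| = $569.71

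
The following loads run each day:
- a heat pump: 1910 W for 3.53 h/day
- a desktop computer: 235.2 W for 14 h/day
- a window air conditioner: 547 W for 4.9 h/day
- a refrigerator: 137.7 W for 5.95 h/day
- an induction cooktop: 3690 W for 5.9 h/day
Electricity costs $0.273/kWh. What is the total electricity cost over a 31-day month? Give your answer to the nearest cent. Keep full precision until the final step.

heat pump: 1910 W × 3.53 h × 31 d = 209,011 Wh = 209 kWh
desktop computer: 235.2 W × 14 h × 31 d = 102,077 Wh = 102.1 kWh
window air conditioner: 547 W × 4.9 h × 31 d = 83,089 Wh = 83.09 kWh
refrigerator: 137.7 W × 5.95 h × 31 d = 25,399 Wh = 25.4 kWh
induction cooktop: 3690 W × 5.9 h × 31 d = 674,901 Wh = 674.9 kWh
Total energy = 209 + 102.1 + 83.09 + 25.4 + 674.9 = 1,094 kWh
Cost = 1,094 kWh × $0.273 = $298.79

$298.79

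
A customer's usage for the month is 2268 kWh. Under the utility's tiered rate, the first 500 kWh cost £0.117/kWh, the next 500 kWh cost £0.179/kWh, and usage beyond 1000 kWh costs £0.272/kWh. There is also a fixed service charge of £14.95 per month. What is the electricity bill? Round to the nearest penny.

First 500 kWh × £0.117 = £58.50
Next 500 kWh × £0.179 = £89.50
Remaining 1268 kWh × £0.272 = £344.90
Energy charge = £492.90; + service £14.95 = £507.85

£507.85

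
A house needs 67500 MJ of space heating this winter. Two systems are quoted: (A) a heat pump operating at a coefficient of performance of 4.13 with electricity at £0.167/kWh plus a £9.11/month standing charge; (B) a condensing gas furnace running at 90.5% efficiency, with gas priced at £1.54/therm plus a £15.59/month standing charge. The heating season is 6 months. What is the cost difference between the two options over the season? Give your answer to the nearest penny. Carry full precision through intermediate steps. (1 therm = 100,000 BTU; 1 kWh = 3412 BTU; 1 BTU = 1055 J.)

Heat load = 67500 MJ = 67,500,000,000 J / 1055 = 63,981,043 BTU
Gas: input = 63,981,043 / 0.905 = 70,697,285 BTU = 707 therm → 707 × £1.54 = £1,088.74; + 6 × £15.59 standing = £1,182.28
Heat pump: 63,981,043 BTU / 3412 = 18,750 kWh heat; / 4.13 = 4,540 kWh in → × £0.167 = £758.24; + 6 × £9.11 standing = £812.90
Difference = |£1,182.28 − £812.90| = £369.37

£369.37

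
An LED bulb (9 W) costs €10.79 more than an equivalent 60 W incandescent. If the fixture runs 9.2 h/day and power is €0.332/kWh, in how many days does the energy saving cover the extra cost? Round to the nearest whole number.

Power saved = 60 − 9 = 51 W
Daily energy saved = 51 W × 9.2 h = 469.2 Wh = 0.4692 kWh
Daily savings = 0.4692 × €0.332 = €0.1558
Payback = €10.79 / €0.1558 per day = 69.27 days

69 days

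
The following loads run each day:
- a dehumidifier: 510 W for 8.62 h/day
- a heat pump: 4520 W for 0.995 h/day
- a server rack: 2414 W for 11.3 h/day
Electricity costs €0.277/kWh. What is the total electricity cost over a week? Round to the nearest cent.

dehumidifier: 510 W × 8.62 h × 7 d = 30,773 Wh = 30.77 kWh
heat pump: 4520 W × 0.995 h × 7 d = 31,482 Wh = 31.48 kWh
server rack: 2414 W × 11.3 h × 7 d = 190,947 Wh = 190.9 kWh
Total energy = 30.77 + 31.48 + 190.9 = 253.2 kWh
Cost = 253.2 kWh × €0.277 = €70.14

€70.14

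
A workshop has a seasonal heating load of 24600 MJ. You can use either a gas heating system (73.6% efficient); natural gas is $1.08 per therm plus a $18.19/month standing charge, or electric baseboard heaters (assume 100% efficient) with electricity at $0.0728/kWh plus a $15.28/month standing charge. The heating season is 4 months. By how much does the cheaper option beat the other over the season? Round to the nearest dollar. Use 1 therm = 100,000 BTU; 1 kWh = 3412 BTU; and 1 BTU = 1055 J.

$144

Heat load = 24600 MJ = 24,600,000,000 J / 1055 = 23,317,536 BTU
Gas: input = 23,317,536 / 0.736 = 31,681,434 BTU = 316.8 therm → 316.8 × $1.08 = $342.16; + 4 × $18.19 standing = $414.92
Electric: 23,317,536 BTU / 3412 = 6,834 kWh → × $0.0728 = $497.51; + 4 × $15.28 standing = $558.63
Difference = |$414.92 − $558.63| = $143.71 ≈ $144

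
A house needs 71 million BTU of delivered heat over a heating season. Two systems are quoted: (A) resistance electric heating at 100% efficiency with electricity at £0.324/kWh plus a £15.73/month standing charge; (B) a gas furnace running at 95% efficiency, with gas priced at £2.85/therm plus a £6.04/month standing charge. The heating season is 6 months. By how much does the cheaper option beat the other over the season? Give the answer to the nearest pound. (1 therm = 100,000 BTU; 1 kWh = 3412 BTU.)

Heat load = 71 × 10⁶ BTU = 71,000,000 BTU
Gas: input = 71,000,000 / 0.95 = 74,736,842 BTU = 747.4 therm → 747.4 × £2.85 = £2,130.00; + 6 × £6.04 standing = £2,166.24
Electric: 71,000,000 BTU / 3412 = 20,810 kWh → × £0.324 = £6,742.09; + 6 × £15.73 standing = £6,836.47
Difference = |£2,166.24 − £6,836.47| = £4,670.23 ≈ £4670

£4670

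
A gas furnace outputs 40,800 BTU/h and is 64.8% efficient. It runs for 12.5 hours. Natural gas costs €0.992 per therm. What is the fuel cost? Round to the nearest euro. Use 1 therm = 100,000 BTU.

€8

Heat delivered = 40,800 BTU/h × 12.5 h = 510,000 BTU
Gas input = 510,000 / 0.648 = 787,037 BTU
= 787,037 / 100,000 = 7.87 therm
Cost = 7.87 × €0.992/therm = €7.81 ≈ €8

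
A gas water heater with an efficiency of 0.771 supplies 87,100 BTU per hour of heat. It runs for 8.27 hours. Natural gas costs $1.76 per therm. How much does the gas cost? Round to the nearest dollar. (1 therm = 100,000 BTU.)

Heat delivered = 87,100 BTU/h × 8.27 h = 720,317 BTU
Gas input = 720,317 / 0.771 = 934,263 BTU
= 934,263 / 100,000 = 9.343 therm
Cost = 9.343 × $1.76/therm = $16.44 ≈ $16

$16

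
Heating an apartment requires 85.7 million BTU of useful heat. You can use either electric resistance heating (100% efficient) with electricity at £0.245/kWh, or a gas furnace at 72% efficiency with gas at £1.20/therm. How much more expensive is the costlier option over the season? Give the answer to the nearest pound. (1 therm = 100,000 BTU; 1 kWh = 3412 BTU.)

Heat load = 85.7 × 10⁶ BTU = 85,700,000 BTU
Gas: input = 85,700,000 / 0.72 = 119,027,778 BTU = 1,190 therm → 1,190 × £1.20 = £1,428.33
Electric: 85,700,000 BTU / 3412 = 25,120 kWh → × £0.245 = £6,153.72
Difference = |£1,428.33 − £6,153.72| = £4,725.39 ≈ £4725

£4725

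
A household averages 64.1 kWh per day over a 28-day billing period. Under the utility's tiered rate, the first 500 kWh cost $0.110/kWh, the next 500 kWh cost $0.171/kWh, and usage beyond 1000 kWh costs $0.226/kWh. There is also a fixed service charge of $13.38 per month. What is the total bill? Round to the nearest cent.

$333.50

Usage = 64.1 kWh/day × 28 days = 1794.8 kWh
First 500 kWh × $0.110 = $55.00
Next 500 kWh × $0.171 = $85.50
Remaining 794.8 kWh × $0.226 = $179.62
Energy charge = $320.12; + service $13.38 = $333.50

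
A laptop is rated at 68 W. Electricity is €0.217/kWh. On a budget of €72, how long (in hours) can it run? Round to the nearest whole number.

Energy budget = €72 / €0.217 per kWh = 331.8 kWh = 331,797 Wh
Runtime = 331,797 Wh / 68 W = 4,879 h

4879 h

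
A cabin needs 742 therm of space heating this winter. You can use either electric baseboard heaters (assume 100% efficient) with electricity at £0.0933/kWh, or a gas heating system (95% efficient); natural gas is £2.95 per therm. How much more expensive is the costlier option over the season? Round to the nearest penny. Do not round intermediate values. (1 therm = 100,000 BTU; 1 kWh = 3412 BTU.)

Heat load = 742 therm × 100,000 = 74,200,000 BTU
Gas: input = 74,200,000 / 0.95 = 78,105,263 BTU = 781.1 therm → 781.1 × £2.95 = £2,304.11
Electric: 74,200,000 BTU / 3412 = 21,750 kWh → × £0.0933 = £2,028.97
Difference = |£2,304.11 − £2,028.97| = £275.13

£275.13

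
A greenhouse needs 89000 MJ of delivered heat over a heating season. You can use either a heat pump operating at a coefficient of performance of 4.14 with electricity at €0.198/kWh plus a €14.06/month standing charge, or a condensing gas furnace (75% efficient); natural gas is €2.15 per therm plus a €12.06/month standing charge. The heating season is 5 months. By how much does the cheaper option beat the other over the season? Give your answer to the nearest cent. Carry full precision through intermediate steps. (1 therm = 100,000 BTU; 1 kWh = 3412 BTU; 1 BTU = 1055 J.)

Heat load = 89000 MJ = 89,000,000,000 J / 1055 = 84,360,190 BTU
Gas: input = 84,360,190 / 0.75 = 112,480,253 BTU = 1,125 therm → 1,125 × €2.15 = €2,418.33; + 5 × €12.06 standing = €2,478.63
Heat pump: 84,360,190 BTU / 3412 = 24,720 kWh heat; / 4.14 = 5,972 kWh in → × €0.198 = €1,182.48; + 5 × €14.06 standing = €1,252.78
Difference = |€2,478.63 − €1,252.78| = €1,225.85

€1225.85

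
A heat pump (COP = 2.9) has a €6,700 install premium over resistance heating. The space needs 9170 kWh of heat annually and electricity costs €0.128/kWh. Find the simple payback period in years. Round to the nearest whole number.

Resistance: 9170 kWh × €0.128 = €1,173.76/yr
Heat pump: 9170 / 2.9 = 3162 kWh in → × €0.128 = €404.74/yr
Annual savings = €769.02
Payback = €6,700 / €769.02 = 8.71 years

9 years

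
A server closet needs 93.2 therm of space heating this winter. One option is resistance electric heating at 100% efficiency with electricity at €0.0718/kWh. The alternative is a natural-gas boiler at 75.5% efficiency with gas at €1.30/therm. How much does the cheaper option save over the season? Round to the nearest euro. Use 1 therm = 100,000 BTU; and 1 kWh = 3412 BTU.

Heat load = 93.2 therm × 100,000 = 9,320,000 BTU
Gas: input = 9,320,000 / 0.755 = 12,344,371 BTU = 123.4 therm → 123.4 × €1.30 = €160.48
Electric: 9,320,000 BTU / 3412 = 2,732 kWh → × €0.0718 = €196.12
Difference = |€160.48 − €196.12| = €35.65 ≈ €36

€36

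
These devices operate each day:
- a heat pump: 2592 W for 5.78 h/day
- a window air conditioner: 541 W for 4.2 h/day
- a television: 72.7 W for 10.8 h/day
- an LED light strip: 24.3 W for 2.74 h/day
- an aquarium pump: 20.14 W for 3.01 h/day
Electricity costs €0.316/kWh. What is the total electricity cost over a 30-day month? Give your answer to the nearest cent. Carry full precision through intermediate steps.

€172.22

heat pump: 2592 W × 5.78 h × 30 d = 449,453 Wh = 449.5 kWh
window air conditioner: 541 W × 4.2 h × 30 d = 68,166 Wh = 68.17 kWh
television: 72.7 W × 10.8 h × 30 d = 23,555 Wh = 23.55 kWh
LED light strip: 24.3 W × 2.74 h × 30 d = 1,997 Wh = 1.997 kWh
aquarium pump: 20.14 W × 3.01 h × 30 d = 1,819 Wh = 1.819 kWh
Total energy = 449.5 + 68.17 + 23.55 + 1.997 + 1.819 = 545 kWh
Cost = 545 kWh × €0.316 = €172.22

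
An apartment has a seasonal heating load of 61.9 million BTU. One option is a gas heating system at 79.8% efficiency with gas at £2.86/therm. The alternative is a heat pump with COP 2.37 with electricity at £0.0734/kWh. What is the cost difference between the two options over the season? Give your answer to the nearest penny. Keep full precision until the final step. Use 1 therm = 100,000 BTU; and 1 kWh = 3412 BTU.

£1656.61

Heat load = 61.9 × 10⁶ BTU = 61,900,000 BTU
Gas: input = 61,900,000 / 0.798 = 77,568,922 BTU = 775.7 therm → 775.7 × £2.86 = £2,218.47
Heat pump: 61,900,000 BTU / 3412 = 18,140 kWh heat; / 2.37 = 7,655 kWh in → × £0.0734 = £561.86
Difference = |£2,218.47 − £561.86| = £1,656.61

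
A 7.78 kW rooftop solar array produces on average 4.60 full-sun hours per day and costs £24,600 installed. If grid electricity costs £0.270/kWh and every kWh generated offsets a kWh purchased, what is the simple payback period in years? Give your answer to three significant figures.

Daily generation = 7.78 kW × 4.60 h = 35.79 kWh
Annual generation = 35.79 × 365 = 13063 kWh
Annual savings = 13063 × £0.270 = £3,526.91
Payback = £24,600 / £3,526.91 = 6.97 years

6.97 years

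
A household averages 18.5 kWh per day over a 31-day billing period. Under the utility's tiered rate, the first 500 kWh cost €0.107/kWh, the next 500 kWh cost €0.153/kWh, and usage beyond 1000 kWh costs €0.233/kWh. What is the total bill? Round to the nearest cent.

Usage = 18.5 kWh/day × 31 days = 573.5 kWh
First 500 kWh × €0.107 = €53.50
Next 73.5 kWh × €0.153 = €11.25
Remaining tier: 0 kWh (not reached)
Total = €64.75

€64.75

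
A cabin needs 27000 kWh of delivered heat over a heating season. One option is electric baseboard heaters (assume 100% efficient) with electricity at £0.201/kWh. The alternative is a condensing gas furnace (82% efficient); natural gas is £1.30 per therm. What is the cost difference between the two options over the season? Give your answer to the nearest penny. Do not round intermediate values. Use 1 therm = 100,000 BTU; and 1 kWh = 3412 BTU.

£3966.50

Heat load = 27000 kWh × 3412 = 92,124,000 BTU
Gas: input = 92,124,000 / 0.82 = 112,346,341 BTU = 1,123 therm → 1,123 × £1.30 = £1,460.50
Electric: 92,124,000 BTU / 3412 = 27,000 kWh → × £0.201 = £5,427.00
Difference = |£1,460.50 − £5,427.00| = £3,966.50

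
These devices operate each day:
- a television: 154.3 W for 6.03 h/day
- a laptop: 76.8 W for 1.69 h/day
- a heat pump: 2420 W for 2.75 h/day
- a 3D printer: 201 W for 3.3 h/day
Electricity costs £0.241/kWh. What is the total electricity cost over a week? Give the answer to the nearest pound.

£14

television: 154.3 W × 6.03 h × 7 d = 6,513 Wh = 6.513 kWh
laptop: 76.8 W × 1.69 h × 7 d = 909 Wh = 0.9085 kWh
heat pump: 2420 W × 2.75 h × 7 d = 46,585 Wh = 46.59 kWh
3D printer: 201 W × 3.3 h × 7 d = 4,643 Wh = 4.643 kWh
Total energy = 6.513 + 0.9085 + 46.59 + 4.643 = 58.65 kWh
Cost = 58.65 kWh × £0.241 = £14.13 ≈ £14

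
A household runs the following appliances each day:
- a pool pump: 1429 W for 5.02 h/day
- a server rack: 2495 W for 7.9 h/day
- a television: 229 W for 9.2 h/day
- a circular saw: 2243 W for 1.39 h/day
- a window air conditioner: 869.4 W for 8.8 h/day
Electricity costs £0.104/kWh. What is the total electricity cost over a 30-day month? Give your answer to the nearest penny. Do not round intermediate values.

pool pump: 1429 W × 5.02 h × 30 d = 215,207 Wh = 215.2 kWh
server rack: 2495 W × 7.9 h × 30 d = 591,315 Wh = 591.3 kWh
television: 229 W × 9.2 h × 30 d = 63,204 Wh = 63.2 kWh
circular saw: 2243 W × 1.39 h × 30 d = 93,533 Wh = 93.53 kWh
window air conditioner: 869.4 W × 8.8 h × 30 d = 229,522 Wh = 229.5 kWh
Total energy = 215.2 + 591.3 + 63.2 + 93.53 + 229.5 = 1,193 kWh
Cost = 1,193 kWh × £0.104 = £124.05

£124.05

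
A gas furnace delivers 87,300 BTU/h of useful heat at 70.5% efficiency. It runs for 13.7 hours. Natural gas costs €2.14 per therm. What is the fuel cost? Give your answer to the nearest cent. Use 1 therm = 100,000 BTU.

€36.30

Heat delivered = 87,300 BTU/h × 13.7 h = 1,196,010 BTU
Gas input = 1,196,010 / 0.705 = 1,696,468 BTU
= 1,696,468 / 100,000 = 16.96 therm
Cost = 16.96 × €2.14/therm = €36.30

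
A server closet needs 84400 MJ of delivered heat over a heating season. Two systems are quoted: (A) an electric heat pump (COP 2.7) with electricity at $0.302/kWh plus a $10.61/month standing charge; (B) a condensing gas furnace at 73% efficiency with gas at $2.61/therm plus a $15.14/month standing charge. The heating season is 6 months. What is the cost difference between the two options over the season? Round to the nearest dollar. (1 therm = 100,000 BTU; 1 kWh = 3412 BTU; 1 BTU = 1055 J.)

Heat load = 84400 MJ = 84,400,000,000 J / 1055 = 80,000,000 BTU
Gas: input = 80,000,000 / 0.73 = 109,589,041 BTU = 1,096 therm → 1,096 × $2.61 = $2,860.27; + 6 × $15.14 standing = $2,951.11
Heat pump: 80,000,000 BTU / 3412 = 23,450 kWh heat; / 2.7 = 8,684 kWh in → × $0.302 = $2,622.55; + 6 × $10.61 standing = $2,686.21
Difference = |$2,951.11 − $2,686.21| = $264.90 ≈ $265

$265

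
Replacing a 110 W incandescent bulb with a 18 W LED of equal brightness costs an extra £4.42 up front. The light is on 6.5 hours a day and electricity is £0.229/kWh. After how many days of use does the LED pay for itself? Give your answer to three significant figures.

32.3 days

Power saved = 110 − 18 = 92 W
Daily energy saved = 92 W × 6.5 h = 598 Wh = 0.598 kWh
Daily savings = 0.598 × £0.229 = £0.1369
Payback = £4.42 / £0.1369 per day = 32.28 days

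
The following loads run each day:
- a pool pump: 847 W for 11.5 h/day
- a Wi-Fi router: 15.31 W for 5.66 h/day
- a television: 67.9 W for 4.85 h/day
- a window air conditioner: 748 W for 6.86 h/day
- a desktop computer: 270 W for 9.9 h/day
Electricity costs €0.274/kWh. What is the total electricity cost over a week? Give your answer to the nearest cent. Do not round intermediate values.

€34.45

pool pump: 847 W × 11.5 h × 7 d = 68,184 Wh = 68.18 kWh
Wi-Fi router: 15.31 W × 5.66 h × 7 d = 607 Wh = 0.6066 kWh
television: 67.9 W × 4.85 h × 7 d = 2,305 Wh = 2.305 kWh
window air conditioner: 748 W × 6.86 h × 7 d = 35,919 Wh = 35.92 kWh
desktop computer: 270 W × 9.9 h × 7 d = 18,711 Wh = 18.71 kWh
Total energy = 68.18 + 0.6066 + 2.305 + 35.92 + 18.71 = 125.7 kWh
Cost = 125.7 kWh × €0.274 = €34.45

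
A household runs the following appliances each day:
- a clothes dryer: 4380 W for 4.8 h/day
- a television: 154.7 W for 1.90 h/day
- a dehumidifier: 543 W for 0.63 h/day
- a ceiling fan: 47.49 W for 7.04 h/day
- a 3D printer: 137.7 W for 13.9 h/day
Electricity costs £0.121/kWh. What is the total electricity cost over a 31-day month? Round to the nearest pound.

£90

clothes dryer: 4380 W × 4.8 h × 31 d = 651,744 Wh = 651.7 kWh
television: 154.7 W × 1.90 h × 31 d = 9,112 Wh = 9.112 kWh
dehumidifier: 543 W × 0.63 h × 31 d = 10,605 Wh = 10.6 kWh
ceiling fan: 47.49 W × 7.04 h × 31 d = 10,364 Wh = 10.36 kWh
3D printer: 137.7 W × 13.9 h × 31 d = 59,335 Wh = 59.33 kWh
Total energy = 651.7 + 9.112 + 10.6 + 10.36 + 59.33 = 741.2 kWh
Cost = 741.2 kWh × £0.121 = £89.68 ≈ £90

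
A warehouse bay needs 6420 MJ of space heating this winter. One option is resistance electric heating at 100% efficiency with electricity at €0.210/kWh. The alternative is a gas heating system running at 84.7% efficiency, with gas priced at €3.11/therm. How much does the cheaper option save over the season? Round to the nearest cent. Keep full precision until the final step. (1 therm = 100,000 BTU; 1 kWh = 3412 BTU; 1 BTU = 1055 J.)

Heat load = 6420 MJ = 6,420,000,000 J / 1055 = 6,085,308 BTU
Gas: input = 6,085,308 / 0.847 = 7,184,543 BTU = 71.85 therm → 71.85 × €3.11 = €223.44
Electric: 6,085,308 BTU / 3412 = 1,784 kWh → × €0.210 = €374.54
Difference = |€223.44 − €374.54| = €151.10

€151.10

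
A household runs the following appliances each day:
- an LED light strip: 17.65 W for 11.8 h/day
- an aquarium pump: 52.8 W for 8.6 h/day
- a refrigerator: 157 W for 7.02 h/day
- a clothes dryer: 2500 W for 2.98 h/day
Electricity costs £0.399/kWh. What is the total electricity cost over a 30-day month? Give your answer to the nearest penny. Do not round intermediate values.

LED light strip: 17.65 W × 11.8 h × 30 d = 6,248 Wh = 6.248 kWh
aquarium pump: 52.8 W × 8.6 h × 30 d = 13,622 Wh = 13.62 kWh
refrigerator: 157 W × 7.02 h × 30 d = 33,064 Wh = 33.06 kWh
clothes dryer: 2500 W × 2.98 h × 30 d = 223,500 Wh = 223.5 kWh
Total energy = 6.248 + 13.62 + 33.06 + 223.5 = 276.4 kWh
Cost = 276.4 kWh × £0.399 = £110.30

£110.30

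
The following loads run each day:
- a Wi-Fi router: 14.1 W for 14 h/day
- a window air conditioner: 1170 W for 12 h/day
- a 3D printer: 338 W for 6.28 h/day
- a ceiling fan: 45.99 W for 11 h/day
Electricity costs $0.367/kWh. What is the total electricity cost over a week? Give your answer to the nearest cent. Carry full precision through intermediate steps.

$43.33

Wi-Fi router: 14.1 W × 14 h × 7 d = 1,382 Wh = 1.382 kWh
window air conditioner: 1170 W × 12 h × 7 d = 98,280 Wh = 98.28 kWh
3D printer: 338 W × 6.28 h × 7 d = 14,858 Wh = 14.86 kWh
ceiling fan: 45.99 W × 11 h × 7 d = 3,541 Wh = 3.541 kWh
Total energy = 1.382 + 98.28 + 14.86 + 3.541 = 118.1 kWh
Cost = 118.1 kWh × $0.367 = $43.33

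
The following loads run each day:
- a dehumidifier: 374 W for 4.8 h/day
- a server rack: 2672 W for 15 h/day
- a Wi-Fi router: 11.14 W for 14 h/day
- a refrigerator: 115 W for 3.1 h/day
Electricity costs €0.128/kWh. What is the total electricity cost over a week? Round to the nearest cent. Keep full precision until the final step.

dehumidifier: 374 W × 4.8 h × 7 d = 12,566 Wh = 12.57 kWh
server rack: 2672 W × 15 h × 7 d = 280,560 Wh = 280.6 kWh
Wi-Fi router: 11.14 W × 14 h × 7 d = 1,092 Wh = 1.092 kWh
refrigerator: 115 W × 3.1 h × 7 d = 2,496 Wh = 2.495 kWh
Total energy = 12.57 + 280.6 + 1.092 + 2.495 = 296.7 kWh
Cost = 296.7 kWh × €0.128 = €37.98

€37.98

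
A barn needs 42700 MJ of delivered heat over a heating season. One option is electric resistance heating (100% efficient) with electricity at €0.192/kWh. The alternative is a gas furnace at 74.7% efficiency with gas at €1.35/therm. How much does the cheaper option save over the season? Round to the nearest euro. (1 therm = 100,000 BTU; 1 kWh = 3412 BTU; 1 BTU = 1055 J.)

€1546

Heat load = 42700 MJ = 42,700,000,000 J / 1055 = 40,473,934 BTU
Gas: input = 40,473,934 / 0.747 = 54,181,973 BTU = 541.8 therm → 541.8 × €1.35 = €731.46
Electric: 40,473,934 BTU / 3412 = 11,860 kWh → × €0.192 = €2,277.55
Difference = |€731.46 − €2,277.55| = €1,546.09 ≈ €1546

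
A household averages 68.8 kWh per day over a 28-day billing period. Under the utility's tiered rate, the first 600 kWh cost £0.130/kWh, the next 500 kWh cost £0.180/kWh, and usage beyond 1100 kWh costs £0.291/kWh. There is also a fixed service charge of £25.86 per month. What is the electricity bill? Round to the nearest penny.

Usage = 68.8 kWh/day × 28 days = 1926.4 kWh
First 600 kWh × £0.130 = £78.00
Next 500 kWh × £0.180 = £90.00
Remaining 826.4 kWh × £0.291 = £240.48
Energy charge = £408.48; + service £25.86 = £434.34

£434.34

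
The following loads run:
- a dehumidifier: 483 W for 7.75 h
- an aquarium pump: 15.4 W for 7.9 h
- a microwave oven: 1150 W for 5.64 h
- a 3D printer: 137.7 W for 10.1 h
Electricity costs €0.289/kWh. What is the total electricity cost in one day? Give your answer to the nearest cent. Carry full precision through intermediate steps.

dehumidifier: 483 W × 7.75 h = 3,743 Wh = 3.743 kWh
aquarium pump: 15.4 W × 7.9 h = 122 Wh = 0.1217 kWh
microwave oven: 1150 W × 5.64 h = 6,486 Wh = 6.486 kWh
3D printer: 137.7 W × 10.1 h = 1,391 Wh = 1.391 kWh
Total energy = 3.743 + 0.1217 + 6.486 + 1.391 = 11.74 kWh
Cost = 11.74 kWh × €0.289 = €3.39

€3.39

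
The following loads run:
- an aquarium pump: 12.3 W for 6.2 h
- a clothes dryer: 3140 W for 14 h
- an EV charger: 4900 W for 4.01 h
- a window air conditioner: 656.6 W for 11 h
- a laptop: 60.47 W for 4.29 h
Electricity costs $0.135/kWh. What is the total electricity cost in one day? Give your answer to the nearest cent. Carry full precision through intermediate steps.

aquarium pump: 12.3 W × 6.2 h = 76 Wh = 0.07626 kWh
clothes dryer: 3140 W × 14 h = 43,960 Wh = 43.96 kWh
EV charger: 4900 W × 4.01 h = 19,649 Wh = 19.65 kWh
window air conditioner: 656.6 W × 11 h = 7,223 Wh = 7.223 kWh
laptop: 60.47 W × 4.29 h = 259 Wh = 0.2594 kWh
Total energy = 0.07626 + 43.96 + 19.65 + 7.223 + 0.2594 = 71.17 kWh
Cost = 71.17 kWh × $0.135 = $9.61

$9.61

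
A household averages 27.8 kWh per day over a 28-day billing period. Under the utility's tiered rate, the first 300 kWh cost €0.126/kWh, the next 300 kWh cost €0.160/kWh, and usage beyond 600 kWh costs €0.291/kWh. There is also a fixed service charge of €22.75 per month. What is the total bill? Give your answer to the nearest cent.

Usage = 27.8 kWh/day × 28 days = 778.4 kWh
First 300 kWh × €0.126 = €37.80
Next 300 kWh × €0.160 = €48.00
Remaining 178.4 kWh × €0.291 = €51.91
Energy charge = €137.71; + service €22.75 = €160.46

€160.46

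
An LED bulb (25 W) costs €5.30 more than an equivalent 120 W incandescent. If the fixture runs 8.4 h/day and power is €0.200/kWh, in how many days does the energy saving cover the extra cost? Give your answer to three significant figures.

33.2 days

Power saved = 120 − 25 = 95 W
Daily energy saved = 95 W × 8.4 h = 798 Wh = 0.798 kWh
Daily savings = 0.798 × €0.200 = €0.1596
Payback = €5.30 / €0.1596 per day = 33.21 days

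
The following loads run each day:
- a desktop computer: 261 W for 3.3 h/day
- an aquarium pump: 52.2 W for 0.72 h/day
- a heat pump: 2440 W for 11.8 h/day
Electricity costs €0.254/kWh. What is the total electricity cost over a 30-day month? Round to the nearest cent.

€226.24

desktop computer: 261 W × 3.3 h × 30 d = 25,839 Wh = 25.84 kWh
aquarium pump: 52.2 W × 0.72 h × 30 d = 1,128 Wh = 1.128 kWh
heat pump: 2440 W × 11.8 h × 30 d = 863,760 Wh = 863.8 kWh
Total energy = 25.84 + 1.128 + 863.8 = 890.7 kWh
Cost = 890.7 kWh × €0.254 = €226.24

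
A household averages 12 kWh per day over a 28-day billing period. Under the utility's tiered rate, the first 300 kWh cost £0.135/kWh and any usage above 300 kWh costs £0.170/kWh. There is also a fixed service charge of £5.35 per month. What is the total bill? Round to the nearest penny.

Usage = 12 kWh/day × 28 days = 336 kWh
First 300 kWh × £0.135 = £40.50
Remaining 36 kWh × £0.170 = £6.12
Energy charge = £46.62; + service £5.35 = £51.97

£51.97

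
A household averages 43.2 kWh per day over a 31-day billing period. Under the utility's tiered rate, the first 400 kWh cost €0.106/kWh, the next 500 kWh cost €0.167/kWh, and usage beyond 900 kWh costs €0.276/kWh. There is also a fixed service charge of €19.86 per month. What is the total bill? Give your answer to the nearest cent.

€266.98

Usage = 43.2 kWh/day × 31 days = 1339.2 kWh
First 400 kWh × €0.106 = €42.40
Next 500 kWh × €0.167 = €83.50
Remaining 439.2 kWh × €0.276 = €121.22
Energy charge = €247.12; + service €19.86 = €266.98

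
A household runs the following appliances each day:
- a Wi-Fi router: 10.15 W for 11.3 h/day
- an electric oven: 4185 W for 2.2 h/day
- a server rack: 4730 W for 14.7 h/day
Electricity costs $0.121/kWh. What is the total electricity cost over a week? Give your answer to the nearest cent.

Wi-Fi router: 10.15 W × 11.3 h × 7 d = 803 Wh = 0.8029 kWh
electric oven: 4185 W × 2.2 h × 7 d = 64,449 Wh = 64.45 kWh
server rack: 4730 W × 14.7 h × 7 d = 486,717 Wh = 486.7 kWh
Total energy = 0.8029 + 64.45 + 486.7 = 552 kWh
Cost = 552 kWh × $0.121 = $66.79

$66.79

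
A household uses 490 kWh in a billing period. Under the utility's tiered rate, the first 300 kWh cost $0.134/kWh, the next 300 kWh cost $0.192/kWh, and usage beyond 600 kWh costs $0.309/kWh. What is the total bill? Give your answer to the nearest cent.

First 300 kWh × $0.134 = $40.20
Next 190 kWh × $0.192 = $36.48
Remaining tier: 0 kWh (not reached)
Total = $76.68

$76.68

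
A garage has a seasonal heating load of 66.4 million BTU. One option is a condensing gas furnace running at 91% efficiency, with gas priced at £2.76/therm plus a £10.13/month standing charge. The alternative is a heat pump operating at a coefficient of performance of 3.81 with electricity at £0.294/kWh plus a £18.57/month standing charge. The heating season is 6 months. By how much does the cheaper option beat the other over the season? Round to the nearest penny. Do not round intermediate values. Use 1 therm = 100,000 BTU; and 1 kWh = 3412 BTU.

£461.56

Heat load = 66.4 × 10⁶ BTU = 66,400,000 BTU
Gas: input = 66,400,000 / 0.91 = 72,967,033 BTU = 729.7 therm → 729.7 × £2.76 = £2,013.89; + 6 × £10.13 standing = £2,074.67
Heat pump: 66,400,000 BTU / 3412 = 19,460 kWh heat; / 3.81 = 5,108 kWh in → × £0.294 = £1,501.69; + 6 × £18.57 standing = £1,613.11
Difference = |£2,074.67 − £1,613.11| = £461.56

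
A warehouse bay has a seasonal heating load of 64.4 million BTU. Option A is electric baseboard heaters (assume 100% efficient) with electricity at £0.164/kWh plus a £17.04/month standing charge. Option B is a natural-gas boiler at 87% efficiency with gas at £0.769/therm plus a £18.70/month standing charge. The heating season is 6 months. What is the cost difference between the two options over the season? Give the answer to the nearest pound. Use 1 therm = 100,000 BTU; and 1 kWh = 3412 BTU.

Heat load = 64.4 × 10⁶ BTU = 64,400,000 BTU
Gas: input = 64,400,000 / 0.87 = 74,022,989 BTU = 740.2 therm → 740.2 × £0.769 = £569.24; + 6 × £18.70 standing = £681.44
Electric: 64,400,000 BTU / 3412 = 18,870 kWh → × £0.164 = £3,095.43; + 6 × £17.04 standing = £3,197.67
Difference = |£681.44 − £3,197.67| = £2,516.23 ≈ £2516

£2516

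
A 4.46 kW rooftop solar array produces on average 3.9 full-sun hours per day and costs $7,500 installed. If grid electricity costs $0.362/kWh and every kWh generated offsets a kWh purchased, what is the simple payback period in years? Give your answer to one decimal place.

3.3 years

Daily generation = 4.46 kW × 3.9 h = 17.39 kWh
Annual generation = 17.39 × 365 = 6348.8 kWh
Annual savings = 6348.8 × $0.362 = $2,298.27
Payback = $7,500 / $2,298.27 = 3.26 years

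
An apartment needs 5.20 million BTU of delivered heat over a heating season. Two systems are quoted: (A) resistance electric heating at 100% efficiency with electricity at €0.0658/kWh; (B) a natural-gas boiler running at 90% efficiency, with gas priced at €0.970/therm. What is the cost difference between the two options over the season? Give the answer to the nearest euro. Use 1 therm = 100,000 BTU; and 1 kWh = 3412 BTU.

Heat load = 5.20 × 10⁶ BTU = 5,200,000 BTU
Gas: input = 5,200,000 / 0.90 = 5,777,778 BTU = 57.78 therm → 57.78 × €0.970 = €56.04
Electric: 5,200,000 BTU / 3412 = 1,524 kWh → × €0.0658 = €100.28
Difference = |€56.04 − €100.28| = €44.24 ≈ €44

€44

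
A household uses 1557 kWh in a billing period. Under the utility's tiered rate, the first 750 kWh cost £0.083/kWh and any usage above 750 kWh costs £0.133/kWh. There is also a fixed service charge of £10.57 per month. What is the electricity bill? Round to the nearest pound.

First 750 kWh × £0.083 = £62.25
Remaining 807 kWh × £0.133 = £107.33
Energy charge = £169.58; + service £10.57 = £180.15 ≈ £180

£180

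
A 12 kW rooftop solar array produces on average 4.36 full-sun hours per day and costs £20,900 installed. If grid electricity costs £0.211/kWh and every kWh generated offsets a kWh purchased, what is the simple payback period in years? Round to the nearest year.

Daily generation = 12 kW × 4.36 h = 52.32 kWh
Annual generation = 52.32 × 365 = 19097 kWh
Annual savings = 19097 × £0.211 = £4,029.42
Payback = £20,900 / £4,029.42 = 5.19 years

5 years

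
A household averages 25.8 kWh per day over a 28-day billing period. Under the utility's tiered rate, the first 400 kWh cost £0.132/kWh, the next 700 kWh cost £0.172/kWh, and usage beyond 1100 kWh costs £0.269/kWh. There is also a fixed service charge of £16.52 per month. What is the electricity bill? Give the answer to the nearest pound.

£125

Usage = 25.8 kWh/day × 28 days = 722.4 kWh
First 400 kWh × £0.132 = £52.80
Next 322.4 kWh × £0.172 = £55.45
Remaining tier: 0 kWh (not reached)
Energy charge = £108.25; + service £16.52 = £124.77 ≈ £125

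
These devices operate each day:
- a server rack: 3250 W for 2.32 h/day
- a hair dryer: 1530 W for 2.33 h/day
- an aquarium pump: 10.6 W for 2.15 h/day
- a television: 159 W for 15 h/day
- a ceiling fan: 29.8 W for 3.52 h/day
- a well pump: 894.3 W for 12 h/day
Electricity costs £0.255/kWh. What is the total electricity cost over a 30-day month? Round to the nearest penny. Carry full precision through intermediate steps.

£186.27

server rack: 3250 W × 2.32 h × 30 d = 226,200 Wh = 226.2 kWh
hair dryer: 1530 W × 2.33 h × 30 d = 106,947 Wh = 106.9 kWh
aquarium pump: 10.6 W × 2.15 h × 30 d = 684 Wh = 0.6837 kWh
television: 159 W × 15 h × 30 d = 71,550 Wh = 71.55 kWh
ceiling fan: 29.8 W × 3.52 h × 30 d = 3,147 Wh = 3.147 kWh
well pump: 894.3 W × 12 h × 30 d = 321,948 Wh = 321.9 kWh
Total energy = 226.2 + 106.9 + 0.6837 + 71.55 + 3.147 + 321.9 = 730.5 kWh
Cost = 730.5 kWh × £0.255 = £186.27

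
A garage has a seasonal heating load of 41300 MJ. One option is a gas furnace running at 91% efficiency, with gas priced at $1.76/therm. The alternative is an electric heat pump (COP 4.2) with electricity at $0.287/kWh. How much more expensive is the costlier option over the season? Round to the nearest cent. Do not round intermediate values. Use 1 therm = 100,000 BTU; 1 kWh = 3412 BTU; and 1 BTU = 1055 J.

Heat load = 41300 MJ = 41,300,000,000 J / 1055 = 39,146,919 BTU
Gas: input = 39,146,919 / 0.910 = 43,018,593 BTU = 430.2 therm → 430.2 × $1.76 = $757.13
Heat pump: 39,146,919 BTU / 3412 = 11,470 kWh heat; / 4.2 = 2,732 kWh in → × $0.287 = $784.01
Difference = |$757.13 − $784.01| = $26.88

$26.88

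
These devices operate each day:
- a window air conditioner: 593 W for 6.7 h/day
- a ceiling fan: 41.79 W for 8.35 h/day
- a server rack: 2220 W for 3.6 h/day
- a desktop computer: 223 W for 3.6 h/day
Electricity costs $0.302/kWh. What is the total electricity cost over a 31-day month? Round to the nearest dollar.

$123

window air conditioner: 593 W × 6.7 h × 31 d = 123,166 Wh = 123.2 kWh
ceiling fan: 41.79 W × 8.35 h × 31 d = 10,817 Wh = 10.82 kWh
server rack: 2220 W × 3.6 h × 31 d = 247,752 Wh = 247.8 kWh
desktop computer: 223 W × 3.6 h × 31 d = 24,887 Wh = 24.89 kWh
Total energy = 123.2 + 10.82 + 247.8 + 24.89 = 406.6 kWh
Cost = 406.6 kWh × $0.302 = $122.80 ≈ $123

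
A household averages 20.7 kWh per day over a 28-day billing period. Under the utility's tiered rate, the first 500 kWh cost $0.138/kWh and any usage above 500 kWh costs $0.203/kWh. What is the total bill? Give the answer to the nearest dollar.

Usage = 20.7 kWh/day × 28 days = 579.6 kWh
First 500 kWh × $0.138 = $69.00
Remaining 79.6 kWh × $0.203 = $16.16
Total = $85.16 ≈ $85

$85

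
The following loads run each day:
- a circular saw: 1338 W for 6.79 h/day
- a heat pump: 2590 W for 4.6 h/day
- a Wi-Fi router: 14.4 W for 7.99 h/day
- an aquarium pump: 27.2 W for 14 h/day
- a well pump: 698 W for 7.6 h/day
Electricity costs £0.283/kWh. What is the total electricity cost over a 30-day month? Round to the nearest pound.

£228

circular saw: 1338 W × 6.79 h × 30 d = 272,551 Wh = 272.6 kWh
heat pump: 2590 W × 4.6 h × 30 d = 357,420 Wh = 357.4 kWh
Wi-Fi router: 14.4 W × 7.99 h × 30 d = 3,452 Wh = 3.452 kWh
aquarium pump: 27.2 W × 14 h × 30 d = 11,424 Wh = 11.42 kWh
well pump: 698 W × 7.6 h × 30 d = 159,144 Wh = 159.1 kWh
Total energy = 272.6 + 357.4 + 3.452 + 11.42 + 159.1 = 804 kWh
Cost = 804 kWh × £0.283 = £227.53 ≈ £228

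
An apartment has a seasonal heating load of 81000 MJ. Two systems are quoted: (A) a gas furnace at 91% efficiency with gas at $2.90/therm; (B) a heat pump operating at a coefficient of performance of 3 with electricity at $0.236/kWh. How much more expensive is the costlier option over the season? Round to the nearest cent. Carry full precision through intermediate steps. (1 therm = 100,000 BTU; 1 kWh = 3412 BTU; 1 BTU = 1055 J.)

$676.58

Heat load = 81000 MJ = 81,000,000,000 J / 1055 = 76,777,251 BTU
Gas: input = 76,777,251 / 0.91 = 84,370,606 BTU = 843.7 therm → 843.7 × $2.90 = $2,446.75
Heat pump: 76,777,251 BTU / 3412 = 22,500 kWh heat; / 3 = 7,501 kWh in → × $0.236 = $1,770.17
Difference = |$2,446.75 − $1,770.17| = $676.58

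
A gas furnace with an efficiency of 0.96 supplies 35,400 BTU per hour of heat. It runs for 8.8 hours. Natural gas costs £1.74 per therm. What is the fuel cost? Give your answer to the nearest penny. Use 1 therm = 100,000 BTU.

£5.65

Heat delivered = 35,400 BTU/h × 8.8 h = 311,520 BTU
Gas input = 311,520 / 0.96 = 324,500 BTU
= 324,500 / 100,000 = 3.245 therm
Cost = 3.245 × £1.74/therm = £5.65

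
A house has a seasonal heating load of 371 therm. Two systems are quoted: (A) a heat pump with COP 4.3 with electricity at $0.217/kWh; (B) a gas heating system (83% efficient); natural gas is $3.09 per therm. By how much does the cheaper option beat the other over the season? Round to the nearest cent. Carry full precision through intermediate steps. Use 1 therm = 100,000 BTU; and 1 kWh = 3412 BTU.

$832.47

Heat load = 371 therm × 100,000 = 37,100,000 BTU
Gas: input = 37,100,000 / 0.83 = 44,698,795 BTU = 447 therm → 447 × $3.09 = $1,381.19
Heat pump: 37,100,000 BTU / 3412 = 10,870 kWh heat; / 4.3 = 2,529 kWh in → × $0.217 = $548.73
Difference = |$1,381.19 − $548.73| = $832.47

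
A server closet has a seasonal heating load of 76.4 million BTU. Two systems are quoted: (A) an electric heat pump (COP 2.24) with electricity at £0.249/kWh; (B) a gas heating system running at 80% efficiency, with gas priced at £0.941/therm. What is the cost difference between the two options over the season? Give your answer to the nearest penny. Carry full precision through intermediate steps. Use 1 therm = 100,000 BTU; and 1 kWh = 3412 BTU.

Heat load = 76.4 × 10⁶ BTU = 76,400,000 BTU
Gas: input = 76,400,000 / 0.80 = 95,500,000 BTU = 955 therm → 955 × £0.941 = £898.65
Heat pump: 76,400,000 BTU / 3412 = 22,390 kWh heat; / 2.24 = 9,996 kWh in → × £0.249 = £2,489.06
Difference = |£898.65 − £2,489.06| = £1,590.41

£1590.41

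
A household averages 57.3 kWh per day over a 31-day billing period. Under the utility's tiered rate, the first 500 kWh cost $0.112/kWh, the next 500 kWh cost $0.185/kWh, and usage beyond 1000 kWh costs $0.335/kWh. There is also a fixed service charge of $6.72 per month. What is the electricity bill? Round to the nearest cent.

Usage = 57.3 kWh/day × 31 days = 1776.3 kWh
First 500 kWh × $0.112 = $56.00
Next 500 kWh × $0.185 = $92.50
Remaining 776.3 kWh × $0.335 = $260.06
Energy charge = $408.56; + service $6.72 = $415.28

$415.28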